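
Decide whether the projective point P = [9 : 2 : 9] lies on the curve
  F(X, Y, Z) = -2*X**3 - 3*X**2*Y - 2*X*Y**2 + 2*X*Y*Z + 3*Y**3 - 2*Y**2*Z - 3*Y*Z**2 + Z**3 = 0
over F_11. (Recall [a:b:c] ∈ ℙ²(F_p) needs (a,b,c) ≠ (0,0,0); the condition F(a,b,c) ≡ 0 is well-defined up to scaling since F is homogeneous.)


F(9,2,9) ≡ 10 (mod 11); P is NOT on the curve.

Evaluate F(9, 2, 9) term-by-term (mod 11).
  -2*X**3 ↦ -2·729·1·1 = -1458
  -3*X**2*Y ↦ -3·81·2·1 = -486
  -2*X*Y**2 ↦ -2·9·4·1 = -72
  2*X*Y*Z ↦ 2·9·2·9 = 324
  3*Y**3 ↦ 3·1·8·1 = 24
  -2*Y**2*Z ↦ -2·1·4·9 = -72
  -3*Y*Z**2 ↦ -3·1·2·81 = -486
  Z**3 ↦ 1·1·1·729 = 729
Sum: F(9, 2, 9) = (-1458) + (-486) + (-72) + (324) + (24) + (-72) + (-486) + (729) = -1497.
Reducing mod 11: -1497 ≡ 10 (mod 11).
Since F(a, b, c) ≡ 10 ≠ 0 (mod 11), P does NOT lie on the curve.


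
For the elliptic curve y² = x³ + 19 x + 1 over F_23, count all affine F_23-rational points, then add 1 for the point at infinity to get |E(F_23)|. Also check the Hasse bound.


Affine points = {(0, 1), (0, 22), (2, 1), (2, 22), (3, 4), (3, 19), (4, 7), (4, 16), (6, 3), (6, 20), (9, 2), (9, 21), (10, 8), (10, 15), (11, 0), (12, 5), (12, 18), (15, 2), (15, 21), (16, 10), (16, 13), (17, 4), (17, 19), (20, 3), (20, 20), (21, 1), (21, 22), (22, 2), (22, 21)}; affine count = 29; |E(F_23)| = 30.

Discriminant check: Δ ∝ 4a³ + 27b² = 4·19³ + 27·1² = 4·6859 + 27·1 ≡ 1 (mod 23). Nonzero ⇒ E is nonsingular.
For each x ∈ F_23, compute rhs = x³ + 19·x + 1 mod 23, then count y ∈ F_23 with y² ≡ rhs.
  x = 0: rhs = 1, matching y values: 1, 22 (2 points).
  x = 1: rhs = 21, matching y values: none (0 points).
  x = 2: rhs = 1, matching y values: 1, 22 (2 points).
  x = 3: rhs = 16, matching y values: 4, 19 (2 points).
  x = 4: rhs = 3, matching y values: 7, 16 (2 points).
  x = 5: rhs = 14, matching y values: none (0 points).
  x = 6: rhs = 9, matching y values: 3, 20 (2 points).
  x = 7: rhs = 17, matching y values: none (0 points).
  x = 8: rhs = 21, matching y values: none (0 points).
  x = 9: rhs = 4, matching y values: 2, 21 (2 points).
  x = 10: rhs = 18, matching y values: 8, 15 (2 points).
  x = 11: rhs = 0, matching y values: 0 (1 points).
  x = 12: rhs = 2, matching y values: 5, 18 (2 points).
  x = 13: rhs = 7, matching y values: none (0 points).
  x = 14: rhs = 21, matching y values: none (0 points).
  x = 15: rhs = 4, matching y values: 2, 21 (2 points).
  x = 16: rhs = 8, matching y values: 10, 13 (2 points).
  x = 17: rhs = 16, matching y values: 4, 19 (2 points).
  x = 18: rhs = 11, matching y values: none (0 points).
  x = 19: rhs = 22, matching y values: none (0 points).
  x = 20: rhs = 9, matching y values: 3, 20 (2 points).
  x = 21: rhs = 1, matching y values: 1, 22 (2 points).
  x = 22: rhs = 4, matching y values: 2, 21 (2 points).
Total affine count: 29.
Full point count |E(F_23)| = 29 + 1 = 30.
Hasse bound: |30 − (23+1)| = |6| = 6 ≤ 2√23 ≈ 9.5917 ✓.


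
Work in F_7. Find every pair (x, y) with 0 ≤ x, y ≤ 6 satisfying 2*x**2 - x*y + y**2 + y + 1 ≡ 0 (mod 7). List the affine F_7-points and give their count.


Affine F_7-points: {(0, 2), (0, 4), (1, 2), (1, 5), (2, 4), (5, 5), (5, 6)}; count = 7.

For each of the 49 pairs (x, y) ∈ F_7², evaluate f(x, y) mod 7. Record the zeros.
  x = 0: [0↦1, 1↦3, 2↦0, 3↦6, 4↦0, 5↦3, 6↦1]  zeros at y ∈ {2, 4}
  x = 1: [0↦3, 1↦4, 2↦0, 3↦5, 4↦5, 5↦0, 6↦4]  zeros at y ∈ {2, 5}
  x = 2: [0↦2, 1↦2, 2↦4, 3↦1, 4↦0, 5↦1, 6↦4]  zeros at y ∈ {4}
  x = 3: [0↦5, 1↦4, 2↦5, 3↦1, 4↦6, 5↦6, 6↦1]  zeros at y ∈ ∅
  x = 4: [0↦5, 1↦3, 2↦3, 3↦5, 4↦2, 5↦1, 6↦2]  zeros at y ∈ ∅
  x = 5: [0↦2, 1↦6, 2↦5, 3↦6, 4↦2, 5↦0, 6↦0]  zeros at y ∈ {5, 6}
  x = 6: [0↦3, 1↦6, 2↦4, 3↦4, 4↦6, 5↦3, 6↦2]  zeros at y ∈ ∅
Collecting zeros: affine points = {(0, 2), (0, 4), (1, 2), (1, 5), (2, 4), (5, 5), (5, 6)}.
Total count |C(F_7)_aff| = 7.


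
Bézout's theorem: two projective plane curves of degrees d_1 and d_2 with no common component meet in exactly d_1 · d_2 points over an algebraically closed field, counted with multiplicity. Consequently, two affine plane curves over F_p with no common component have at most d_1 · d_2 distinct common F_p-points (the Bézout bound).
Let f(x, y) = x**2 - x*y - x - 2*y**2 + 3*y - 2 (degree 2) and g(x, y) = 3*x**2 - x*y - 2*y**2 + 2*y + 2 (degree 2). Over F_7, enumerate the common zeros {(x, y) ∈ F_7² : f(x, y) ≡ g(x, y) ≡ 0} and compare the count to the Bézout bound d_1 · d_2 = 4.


Common zeros: {(2, 0), (3, 4)}; count = 2; Bézout bound = 4.

deg(f) = 2, deg(g) = 2, so Bézout bound = 4.
Scan x ∈ F_7. For each x, list the y ∈ F_7 with f(x, y) ≡ 0 and those with g(x, y) ≡ 0 (mod 7); the common zeros in that column are the intersection.
  x = 0: f ≡ 0 at y ∈ {6}; g ≡ 0 at y ∈ ∅; common: ∅.
  x = 1: f ≡ 0 at y ∈ {3, 5}; g ≡ 0 at y ∈ ∅; common: ∅.
  x = 2: f ≡ 0 at y ∈ {0, 4}; g ≡ 0 at y ∈ {0}; common: {0}.
  x = 3: f ≡ 0 at y ∈ {3, 4}; g ≡ 0 at y ∈ {4, 6}; common: {4}.
  x = 4: f ≡ 0 at y ∈ {1, 2}; g ≡ 0 at y ∈ ∅; common: ∅.
  x = 5: f ≡ 0 at y ∈ {1, 5}; g ≡ 0 at y ∈ {0, 2}; common: ∅.
  x = 6: f ≡ 0 at y ∈ {0, 2}; g ≡ 0 at y ∈ {6}; common: ∅.
Collecting: common zeros = {(2, 0), (3, 4)}, so the count is 2.
Comparison with the Bézout bound: 2 ≤ 4 = deg(f)·deg(g), as expected for curves with no common component (the affine F_7-count falls short of the bound because intersections may lie at infinity, over extension fields, or carry multiplicity).


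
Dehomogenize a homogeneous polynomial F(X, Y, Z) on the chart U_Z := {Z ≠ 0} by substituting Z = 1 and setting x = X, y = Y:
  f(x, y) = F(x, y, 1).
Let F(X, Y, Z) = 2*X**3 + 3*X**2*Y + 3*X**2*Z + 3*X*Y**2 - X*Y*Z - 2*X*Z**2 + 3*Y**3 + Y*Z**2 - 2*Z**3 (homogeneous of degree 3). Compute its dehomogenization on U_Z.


f(x, y) = 2*x**3 + 3*x**2*y + 3*x**2 + 3*x*y**2 - x*y - 2*x + 3*y**3 + y - 2

On U_Z we set Z = 1. Each monomial c·X^i·Y^j·Z^k in F becomes c·x^i·y^j·1^k = c·x^i·y^j.
Substituting Z = 1: F(X, Y, 1) = 2*x**3 + 3*x**2*y + 3*x**2 + 3*x*y**2 - x*y - 2*x + 3*y**3 + y - 2.
Note: deg(f) ≤ deg(F) = 3; strict inequality happens when F is divisible by Z (lost terms).


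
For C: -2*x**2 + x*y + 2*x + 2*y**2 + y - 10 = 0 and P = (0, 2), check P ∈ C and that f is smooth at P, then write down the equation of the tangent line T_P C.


Tangent line at P: 4*x + 9*y - 18 = 0.

Step 1: f(0, 2) = 0, so P lies on C.
Step 2: partial derivatives
  f_x(x, y) = -4*x + y + 2, f_y(x, y) = x + 4*y + 1.
  f_x(P) = 4, f_y(P) = 9 (gradient nonzero, so P is smooth).
Step 3: tangent line at P: 4·(x − 0) + 9·(y − 2) = 0.
Expanding: 4*x + 9*y - 18 = 0.


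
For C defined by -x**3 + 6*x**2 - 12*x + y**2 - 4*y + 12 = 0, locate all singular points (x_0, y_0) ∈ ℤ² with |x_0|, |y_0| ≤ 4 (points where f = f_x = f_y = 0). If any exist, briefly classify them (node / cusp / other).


Singular points: {(2, 2)}; classification: cusp.

Compute partial derivatives:
  f_x = -3*x**2 + 12*x - 12.
  f_y = 2*y - 4.
Scan x_0 ∈ {−4, ..., 4}. For each x_0, f_y(x_0, y) is a polynomial in y; find its integer roots y ∈ {−4, ..., 4}, then test f_x and f at those candidates.
  x = -4: f_y(-4, y) = 2*y - 4; vanishes at y ∈ {2}. (-4, 2): f_x = -108 ≠ 0.
  x = -3: f_y(-3, y) = 2*y - 4; vanishes at y ∈ {2}. (-3, 2): f_x = -75 ≠ 0.
  x = -2: f_y(-2, y) = 2*y - 4; vanishes at y ∈ {2}. (-2, 2): f_x = -48 ≠ 0.
  x = -1: f_y(-1, y) = 2*y - 4; vanishes at y ∈ {2}. (-1, 2): f_x = -27 ≠ 0.
  x = 0: f_y(0, y) = 2*y - 4; vanishes at y ∈ {2}. (0, 2): f_x = -12 ≠ 0.
  x = 1: f_y(1, y) = 2*y - 4; vanishes at y ∈ {2}. (1, 2): f_x = -3 ≠ 0.
  x = 2: f_y(2, y) = 2*y - 4; vanishes at y ∈ {2}. (2, 2): f_x = 0, f = 0 — SINGULAR.
  x = 3: f_y(3, y) = 2*y - 4; vanishes at y ∈ {2}. (3, 2): f_x = -3 ≠ 0.
  x = 4: f_y(4, y) = 2*y - 4; vanishes at y ∈ {2}. (4, 2): f_x = -12 ≠ 0.
Only singular point on the grid: (2, 2).
Classify: substitute x = 2 + u, y = 2 + v and expand: f = -u**3 + v**2.
No constant or linear terms (consistent with a singular point). Quadratic part: v**2. Cubic part: -u**3.
The quadratic part v**2 is a perfect square, so there is a single (double) tangent line v = 0, i.e. y = 2. Restricting the cubic part to that line (v = 0) leaves -u**3 ≠ 0, so f is not divisible by v and the branch is v² ≈ u**3 to lowest order — this is a cusp.
Classification: cusp.


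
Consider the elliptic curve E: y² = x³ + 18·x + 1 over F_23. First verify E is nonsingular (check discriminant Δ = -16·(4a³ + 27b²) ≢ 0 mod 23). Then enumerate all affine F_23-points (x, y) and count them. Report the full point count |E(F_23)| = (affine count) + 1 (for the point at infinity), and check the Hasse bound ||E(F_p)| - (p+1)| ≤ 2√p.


Affine points = {(0, 1), (0, 22), (3, 6), (3, 17), (5, 3), (5, 20), (6, 7), (6, 16), (8, 6), (8, 17), (9, 8), (9, 15), (10, 10), (10, 13), (11, 9), (11, 14), (12, 6), (12, 17), (15, 9), (15, 14), (18, 4), (18, 19), (19, 7), (19, 16), (20, 9), (20, 14), (21, 7), (21, 16)}; affine count = 28; |E(F_23)| = 29.

Discriminant check: Δ ∝ 4a³ + 27b² = 4·18³ + 27·1² = 4·5832 + 27·1 ≡ 10 (mod 23). Nonzero ⇒ E is nonsingular.
For each x ∈ F_23, compute rhs = x³ + 18·x + 1 mod 23, then count y ∈ F_23 with y² ≡ rhs.
  x = 0: rhs = 1, matching y values: 1, 22 (2 points).
  x = 1: rhs = 20, matching y values: none (0 points).
  x = 2: rhs = 22, matching y values: none (0 points).
  x = 3: rhs = 13, matching y values: 6, 17 (2 points).
  x = 4: rhs = 22, matching y values: none (0 points).
  x = 5: rhs = 9, matching y values: 3, 20 (2 points).
  x = 6: rhs = 3, matching y values: 7, 16 (2 points).
  x = 7: rhs = 10, matching y values: none (0 points).
  x = 8: rhs = 13, matching y values: 6, 17 (2 points).
  x = 9: rhs = 18, matching y values: 8, 15 (2 points).
  x = 10: rhs = 8, matching y values: 10, 13 (2 points).
  x = 11: rhs = 12, matching y values: 9, 14 (2 points).
  x = 12: rhs = 13, matching y values: 6, 17 (2 points).
  x = 13: rhs = 17, matching y values: none (0 points).
  x = 14: rhs = 7, matching y values: none (0 points).
  x = 15: rhs = 12, matching y values: 9, 14 (2 points).
  x = 16: rhs = 15, matching y values: none (0 points).
  x = 17: rhs = 22, matching y values: none (0 points).
  x = 18: rhs = 16, matching y values: 4, 19 (2 points).
  x = 19: rhs = 3, matching y values: 7, 16 (2 points).
  x = 20: rhs = 12, matching y values: 9, 14 (2 points).
  x = 21: rhs = 3, matching y values: 7, 16 (2 points).
  x = 22: rhs = 5, matching y values: none (0 points).
Total affine count: 28.
Full point count |E(F_23)| = 28 + 1 = 29.
Hasse bound: |29 − (23+1)| = |5| = 5 ≤ 2√23 ≈ 9.5917 ✓.


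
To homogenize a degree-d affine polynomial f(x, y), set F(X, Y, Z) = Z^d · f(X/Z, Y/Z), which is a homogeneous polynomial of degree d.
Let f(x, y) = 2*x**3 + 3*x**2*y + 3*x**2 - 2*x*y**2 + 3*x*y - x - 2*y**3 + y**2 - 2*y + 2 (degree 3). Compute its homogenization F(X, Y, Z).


F(X, Y, Z) = 2*X**3 + 3*X**2*Y + 3*X**2*Z - 2*X*Y**2 + 3*X*Y*Z - X*Z**2 - 2*Y**3 + Y**2*Z - 2*Y*Z**2 + 2*Z**3

deg(f) = 3.
Substitute x = X/Z, y = Y/Z into f, then multiply by Z^3.
  monomial 2·x^3·y^0 ↦ 2·X^3·Y^0·Z^0.
  monomial 3·x^2·y^1 ↦ 3·X^2·Y^1·Z^0.
  monomial 3·x^2·y^0 ↦ 3·X^2·Y^0·Z^1.
  monomial -2·x^1·y^2 ↦ -2·X^1·Y^2·Z^0.
  monomial 3·x^1·y^1 ↦ 3·X^1·Y^1·Z^1.
  monomial -1·x^1·y^0 ↦ -1·X^1·Y^0·Z^2.
  monomial -2·x^0·y^3 ↦ -2·X^0·Y^3·Z^0.
  monomial 1·x^0·y^2 ↦ 1·X^0·Y^2·Z^1.
  monomial -2·x^0·y^1 ↦ -2·X^0·Y^1·Z^2.
  monomial 2·x^0·y^0 ↦ 2·X^0·Y^0·Z^3.
Collecting: F(X, Y, Z) = 2*X**3 + 3*X**2*Y + 3*X**2*Z - 2*X*Y**2 + 3*X*Y*Z - X*Z**2 - 2*Y**3 + Y**2*Z - 2*Y*Z**2 + 2*Z**3.


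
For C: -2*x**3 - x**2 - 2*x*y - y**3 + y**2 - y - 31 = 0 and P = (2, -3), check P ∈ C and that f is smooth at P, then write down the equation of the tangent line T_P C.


Tangent line at P: -22*x - 38*y - 70 = 0.

Step 1: f(2, -3) = 0, so P lies on C.
Step 2: partial derivatives
  f_x(x, y) = -6*x**2 - 2*x - 2*y, f_y(x, y) = -2*x - 3*y**2 + 2*y - 1.
  f_x(P) = -22, f_y(P) = -38 (gradient nonzero, so P is smooth).
Step 3: tangent line at P: -22·(x − 2) + -38·(y − -3) = 0.
Expanding: -22*x - 38*y - 70 = 0.


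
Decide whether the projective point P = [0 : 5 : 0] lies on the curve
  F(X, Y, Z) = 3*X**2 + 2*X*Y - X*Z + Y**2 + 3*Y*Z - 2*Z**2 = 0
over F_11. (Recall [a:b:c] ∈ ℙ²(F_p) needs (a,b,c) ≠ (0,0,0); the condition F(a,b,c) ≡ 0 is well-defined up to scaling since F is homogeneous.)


F(0,5,0) ≡ 3 (mod 11); P is NOT on the curve.

Evaluate F(0, 5, 0) term-by-term (mod 11).
  3*X**2 ↦ 3·0·1·1 = 0
  2*X*Y ↦ 2·0·5·1 = 0
  -X*Z ↦ -1·0·1·0 = 0
  Y**2 ↦ 1·1·25·1 = 25
  3*Y*Z ↦ 3·1·5·0 = 0
  -2*Z**2 ↦ -2·1·1·0 = 0
Sum: F(0, 5, 0) = (0) + (0) + (0) + (25) + (0) + (0) = 25.
Reducing mod 11: 25 ≡ 3 (mod 11).
Since F(a, b, c) ≡ 3 ≠ 0 (mod 11), P does NOT lie on the curve.


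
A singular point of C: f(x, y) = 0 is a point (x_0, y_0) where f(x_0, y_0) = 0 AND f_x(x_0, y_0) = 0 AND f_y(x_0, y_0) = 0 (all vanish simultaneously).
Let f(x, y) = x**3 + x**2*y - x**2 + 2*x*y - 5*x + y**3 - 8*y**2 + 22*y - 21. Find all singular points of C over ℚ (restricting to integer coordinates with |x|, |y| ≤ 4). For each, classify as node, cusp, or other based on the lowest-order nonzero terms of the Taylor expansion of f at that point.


Singular points: {(-1, 3)}; classification: node.

Compute partial derivatives:
  f_x = 3*x**2 + 2*x*y - 2*x + 2*y - 5.
  f_y = x**2 + 2*x + 3*y**2 - 16*y + 22.
Scan x_0 ∈ {−4, ..., 4}. For each x_0, f_y(x_0, y) is a polynomial in y; find its integer roots y ∈ {−4, ..., 4}, then test f_x and f at those candidates.
  x = -4: f_y(-4, y) = 3*y**2 - 16*y + 30; no integer root y with |y| ≤ 4.
  x = -3: f_y(-3, y) = 3*y**2 - 16*y + 25; no integer root y with |y| ≤ 4.
  x = -2: f_y(-2, y) = 3*y**2 - 16*y + 22; no integer root y with |y| ≤ 4.
  x = -1: f_y(-1, y) = 3*y**2 - 16*y + 21; vanishes at y ∈ {3}. (-1, 3): f_x = 0, f = 0 — SINGULAR.
  x = 0: f_y(0, y) = 3*y**2 - 16*y + 22; no integer root y with |y| ≤ 4.
  x = 1: f_y(1, y) = 3*y**2 - 16*y + 25; no integer root y with |y| ≤ 4.
  x = 2: f_y(2, y) = 3*y**2 - 16*y + 30; no integer root y with |y| ≤ 4.
  x = 3: f_y(3, y) = 3*y**2 - 16*y + 37; no integer root y with |y| ≤ 4.
  x = 4: f_y(4, y) = 3*y**2 - 16*y + 46; no integer root y with |y| ≤ 4.
Only singular point on the grid: (-1, 3).
Classify: substitute x = -1 + u, y = 3 + v and expand: f = u**3 + u**2*v - u**2 + v**3 + v**2.
No constant or linear terms (consistent with a singular point). Quadratic part: -u**2 + v**2. Cubic part: u**3 + u**2*v + v**3.
The quadratic part v**2 - u**2 = (v − u)(v + u) splits into two distinct linear factors, so there are two distinct tangent lines y − 3 = ±(x − -1) — this is a node (ordinary double point).
Classification: node.


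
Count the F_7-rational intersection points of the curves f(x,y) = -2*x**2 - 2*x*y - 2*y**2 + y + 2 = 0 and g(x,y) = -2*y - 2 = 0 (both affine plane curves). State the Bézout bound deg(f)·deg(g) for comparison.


Common zeros: ∅; count = 0; Bézout bound = 2.

deg(f) = 2, deg(g) = 1, so Bézout bound = 2.
Scan x ∈ F_7. For each x, list the y ∈ F_7 with f(x, y) ≡ 0 and those with g(x, y) ≡ 0 (mod 7); the common zeros in that column are the intersection.
  x = 0: f ≡ 0 at y ∈ ∅; g ≡ 0 at y ∈ {6}; common: ∅.
  x = 1: f ≡ 0 at y ∈ {0, 3}; g ≡ 0 at y ∈ {6}; common: ∅.
  x = 2: f ≡ 0 at y ∈ ∅; g ≡ 0 at y ∈ {6}; common: ∅.
  x = 3: f ≡ 0 at y ∈ {3, 5}; g ≡ 0 at y ∈ {6}; common: ∅.
  x = 4: f ≡ 0 at y ∈ ∅; g ≡ 0 at y ∈ {6}; common: ∅.
  x = 5: f ≡ 0 at y ∈ ∅; g ≡ 0 at y ∈ {6}; common: ∅.
  x = 6: f ≡ 0 at y ∈ {0, 5}; g ≡ 0 at y ∈ {6}; common: ∅.
Collecting: common zeros = ∅, so the count is 0.
Comparison with the Bézout bound: 0 ≤ 2 = deg(f)·deg(g), as expected for curves with no common component (the affine F_7-count falls short of the bound because intersections may lie at infinity, over extension fields, or carry multiplicity).


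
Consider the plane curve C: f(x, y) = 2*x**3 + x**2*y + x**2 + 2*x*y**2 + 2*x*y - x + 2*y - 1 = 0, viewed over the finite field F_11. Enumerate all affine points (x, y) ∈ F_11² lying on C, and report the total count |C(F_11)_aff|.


Affine F_11-points: {(0, 6), (2, 4), (2, 10), (4, 6), (4, 10), (5, 5), (5, 10), (7, 2), (8, 1), (8, 9), (9, 0), (9, 6), (10, 8), (10, 9)}; count = 14.

For each of the 121 pairs (x, y) ∈ F_11², evaluate f(x, y) mod 11. Record the zeros.
  x = 0: [0↦10, 1↦1, 2↦3, 3↦5, 4↦7, 5↦9, 6↦0, 7↦2, 8↦4, 9↦6, 10↦8]  zeros at y ∈ {6}
  x = 1: [0↦1, 1↦8, 2↦8, 3↦1, 4↦9, 5↦10, 6↦4, 7↦2, 8↦4, 9↦10, 10↦9]  zeros at y ∈ ∅
  x = 2: [0↦6, 1↦9, 2↦9, 3↦6, 4↦0, 5↦2, 6↦1, 7↦8, 8↦1, 9↦2, 10↦0]  zeros at y ∈ {4, 10}
  x = 3: [0↦4, 1↦5, 2↦7, 3↦10, 4↦3, 5↦8, 6↦3, 7↦10, 8↦7, 9↦5, 10↦4]  zeros at y ∈ ∅
  x = 4: [0↦7, 1↦8, 2↦3, 3↦3, 4↦8, 5↦7, 6↦0, 7↦9, 8↦1, 9↦9, 10↦0]  zeros at y ∈ {6, 10}
  x = 5: [0↦5, 1↦8, 2↦9, 3↦8, 4↦5, 5↦0, 6↦4, 7↦6, 8↦6, 9↦4, 10↦0]  zeros at y ∈ {5, 10}
  x = 6: [0↦10, 1↦6, 2↦4, 3↦4, 4↦6, 5↦10, 6↦5, 7↦2, 8↦1, 9↦2, 10↦5]  zeros at y ∈ ∅
  x = 7: [0↦1, 1↦3, 2↦0, 3↦3, 4↦1, 5↦5, 6↦4, 7↦9, 8↦9, 9↦4, 10↦5]  zeros at y ∈ {2}
  x = 8: [0↦1, 1↦0, 2↦9, 3↦6, 4↦2, 5↦8, 6↦2, 7↦6, 8↦9, 9↦0, 10↦1]  zeros at y ∈ {1, 9}
  x = 9: [0↦0, 1↦9, 2↦10, 3↦3, 4↦10, 5↦9, 6↦0, 7↦5, 8↦2, 9↦2, 10↦5]  zeros at y ∈ {0, 6}
  x = 10: [0↦10, 1↦9, 2↦4, 3↦6, 4↦4, 5↦9, 6↦10, 7↦7, 8↦0, 9↦0, 10↦7]  zeros at y ∈ {8, 9}
Collecting zeros: affine points = {(0, 6), (2, 4), (2, 10), (4, 6), (4, 10), (5, 5), (5, 10), (7, 2), (8, 1), (8, 9), (9, 0), (9, 6), (10, 8), (10, 9)}.
Total count |C(F_11)_aff| = 14.


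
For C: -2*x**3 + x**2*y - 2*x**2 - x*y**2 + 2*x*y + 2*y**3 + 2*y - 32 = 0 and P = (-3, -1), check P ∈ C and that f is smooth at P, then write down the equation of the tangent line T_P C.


Tangent line at P: -39*x + 5*y - 112 = 0.

Step 1: f(-3, -1) = 0, so P lies on C.
Step 2: partial derivatives
  f_x(x, y) = -6*x**2 + 2*x*y - 4*x - y**2 + 2*y, f_y(x, y) = x**2 - 2*x*y + 2*x + 6*y**2 + 2.
  f_x(P) = -39, f_y(P) = 5 (gradient nonzero, so P is smooth).
Step 3: tangent line at P: -39·(x − -3) + 5·(y − -1) = 0.
Expanding: -39*x + 5*y - 112 = 0.


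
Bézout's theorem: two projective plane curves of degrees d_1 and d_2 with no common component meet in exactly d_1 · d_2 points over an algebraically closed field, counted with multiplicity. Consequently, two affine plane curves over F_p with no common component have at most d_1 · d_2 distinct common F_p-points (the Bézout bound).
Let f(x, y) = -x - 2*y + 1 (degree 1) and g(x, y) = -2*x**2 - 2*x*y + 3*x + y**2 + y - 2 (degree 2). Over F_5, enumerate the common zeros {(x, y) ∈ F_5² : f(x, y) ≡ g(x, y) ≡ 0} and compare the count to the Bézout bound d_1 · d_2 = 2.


Common zeros: {(0, 3), (3, 4)}; count = 2; Bézout bound = 2.

deg(f) = 1, deg(g) = 2, so Bézout bound = 2.
Scan x ∈ F_5. For each x, list the y ∈ F_5 with f(x, y) ≡ 0 and those with g(x, y) ≡ 0 (mod 5); the common zeros in that column are the intersection.
  x = 0: f ≡ 0 at y ∈ {3}; g ≡ 0 at y ∈ {1, 3}; common: {3}.
  x = 1: f ≡ 0 at y ∈ {0}; g ≡ 0 at y ∈ {3}; common: ∅.
  x = 2: f ≡ 0 at y ∈ {2}; g ≡ 0 at y ∈ {4}; common: ∅.
  x = 3: f ≡ 0 at y ∈ {4}; g ≡ 0 at y ∈ {1, 4}; common: {4}.
  x = 4: f ≡ 0 at y ∈ {1}; g ≡ 0 at y ∈ ∅; common: ∅.
Collecting: common zeros = {(0, 3), (3, 4)}, so the count is 2.
Comparison with the Bézout bound: 2 ≤ 2 = deg(f)·deg(g), as expected for curves with no common component (the bound is attained).


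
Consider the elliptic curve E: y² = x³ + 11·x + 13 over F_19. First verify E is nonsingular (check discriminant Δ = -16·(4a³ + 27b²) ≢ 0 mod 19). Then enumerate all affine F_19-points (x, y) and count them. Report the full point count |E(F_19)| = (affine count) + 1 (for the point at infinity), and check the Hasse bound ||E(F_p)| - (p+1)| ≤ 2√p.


Affine points = {(1, 5), (1, 14), (2, 9), (2, 10), (3, 4), (3, 15), (4, 8), (4, 11), (8, 9), (8, 10), (9, 9), (9, 10), (12, 7), (12, 12), (13, 4), (13, 15), (14, 2), (14, 17), (15, 0), (18, 1), (18, 18)}; affine count = 21; |E(F_19)| = 22.

Discriminant check: Δ ∝ 4a³ + 27b² = 4·11³ + 27·13² = 4·1331 + 27·169 ≡ 7 (mod 19). Nonzero ⇒ E is nonsingular.
For each x ∈ F_19, compute rhs = x³ + 11·x + 13 mod 19, then count y ∈ F_19 with y² ≡ rhs.
  x = 0: rhs = 13, matching y values: none (0 points).
  x = 1: rhs = 6, matching y values: 5, 14 (2 points).
  x = 2: rhs = 5, matching y values: 9, 10 (2 points).
  x = 3: rhs = 16, matching y values: 4, 15 (2 points).
  x = 4: rhs = 7, matching y values: 8, 11 (2 points).
  x = 5: rhs = 3, matching y values: none (0 points).
  x = 6: rhs = 10, matching y values: none (0 points).
  x = 7: rhs = 15, matching y values: none (0 points).
  x = 8: rhs = 5, matching y values: 9, 10 (2 points).
  x = 9: rhs = 5, matching y values: 9, 10 (2 points).
  x = 10: rhs = 2, matching y values: none (0 points).
  x = 11: rhs = 2, matching y values: none (0 points).
  x = 12: rhs = 11, matching y values: 7, 12 (2 points).
  x = 13: rhs = 16, matching y values: 4, 15 (2 points).
  x = 14: rhs = 4, matching y values: 2, 17 (2 points).
  x = 15: rhs = 0, matching y values: 0 (1 points).
  x = 16: rhs = 10, matching y values: none (0 points).
  x = 17: rhs = 2, matching y values: none (0 points).
  x = 18: rhs = 1, matching y values: 1, 18 (2 points).
Total affine count: 21.
Full point count |E(F_19)| = 21 + 1 = 22.
Hasse bound: |22 − (19+1)| = |2| = 2 ≤ 2√19 ≈ 8.7178 ✓.


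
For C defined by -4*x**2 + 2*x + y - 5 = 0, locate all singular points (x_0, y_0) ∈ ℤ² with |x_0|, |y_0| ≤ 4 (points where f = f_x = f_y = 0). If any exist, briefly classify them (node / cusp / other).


No singular points in the scanned grid; C is smooth there.

Compute partial derivatives:
  f_x = 2 - 8*x.
  f_y = 1.
f_y = 1 is a nonzero constant, so f_y never vanishes: no point (x, y) can satisfy f = f_x = f_y = 0. In particular no (x, y) ∈ {−4, ..., 4}² is singular; the curve is smooth.


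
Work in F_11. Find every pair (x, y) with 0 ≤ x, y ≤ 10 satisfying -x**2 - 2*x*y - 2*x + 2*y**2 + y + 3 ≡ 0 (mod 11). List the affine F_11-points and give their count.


Affine F_11-points: {(1, 0), (1, 6), (2, 8), (2, 10), (3, 4), (7, 6), (8, 0), (8, 2), (9, 4), (9, 10)}; count = 10.

For each of the 121 pairs (x, y) ∈ F_11², evaluate f(x, y) mod 11. Record the zeros.
  x = 0: [0↦3, 1↦6, 2↦2, 3↦2, 4↦6, 5↦3, 6↦4, 7↦9, 8↦7, 9↦9, 10↦4]  zeros at y ∈ ∅
  x = 1: [0↦0, 1↦1, 2↦6, 3↦4, 4↦6, 5↦1, 6↦0, 7↦3, 8↦10, 9↦10, 10↦3]  zeros at y ∈ {0, 6}
  x = 2: [0↦6, 1↦5, 2↦8, 3↦4, 4↦4, 5↦8, 6↦5, 7↦6, 8↦0, 9↦9, 10↦0]  zeros at y ∈ {8, 10}
  x = 3: [0↦10, 1↦7, 2↦8, 3↦2, 4↦0, 5↦2, 6↦8, 7↦7, 8↦10, 9↦6, 10↦6]  zeros at y ∈ {4}
  x = 4: [0↦1, 1↦7, 2↦6, 3↦9, 4↦5, 5↦5, 6↦9, 7↦6, 8↦7, 9↦1, 10↦10]  zeros at y ∈ ∅
  x = 5: [0↦1, 1↦5, 2↦2, 3↦3, 4↦8, 5↦6, 6↦8, 7↦3, 8↦2, 9↦5, 10↦1]  zeros at y ∈ ∅
  x = 6: [0↦10, 1↦1, 2↦7, 3↦6, 4↦9, 5↦5, 6↦5, 7↦9, 8↦6, 9↦7, 10↦1]  zeros at y ∈ ∅
  x = 7: [0↦6, 1↦6, 2↦10, 3↦7, 4↦8, 5↦2, 6↦0, 7↦2, 8↦8, 9↦7, 10↦10]  zeros at y ∈ {6}
  x = 8: [0↦0, 1↦9, 2↦0, 3↦6, 4↦5, 5↦8, 6↦4, 7↦4, 8↦8, 9↦5, 10↦6]  zeros at y ∈ {0, 2}
  x = 9: [0↦3, 1↦10, 2↦10, 3↦3, 4↦0, 5↦1, 6↦6, 7↦4, 8↦6, 9↦1, 10↦0]  zeros at y ∈ {4, 10}
  x = 10: [0↦4, 1↦9, 2↦7, 3↦9, 4↦4, 5↦3, 6↦6, 7↦2, 8↦2, 9↦6, 10↦3]  zeros at y ∈ ∅
Collecting zeros: affine points = {(1, 0), (1, 6), (2, 8), (2, 10), (3, 4), (7, 6), (8, 0), (8, 2), (9, 4), (9, 10)}.
Total count |C(F_11)_aff| = 10.


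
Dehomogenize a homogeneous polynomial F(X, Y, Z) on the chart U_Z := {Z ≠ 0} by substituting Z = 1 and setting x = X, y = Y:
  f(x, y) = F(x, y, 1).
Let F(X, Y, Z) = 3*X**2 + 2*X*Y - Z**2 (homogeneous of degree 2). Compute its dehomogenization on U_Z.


f(x, y) = 3*x**2 + 2*x*y - 1

On U_Z we set Z = 1. Each monomial c·X^i·Y^j·Z^k in F becomes c·x^i·y^j·1^k = c·x^i·y^j.
Substituting Z = 1: F(X, Y, 1) = 3*x**2 + 2*x*y - 1.
Note: deg(f) ≤ deg(F) = 2; strict inequality happens when F is divisible by Z (lost terms).


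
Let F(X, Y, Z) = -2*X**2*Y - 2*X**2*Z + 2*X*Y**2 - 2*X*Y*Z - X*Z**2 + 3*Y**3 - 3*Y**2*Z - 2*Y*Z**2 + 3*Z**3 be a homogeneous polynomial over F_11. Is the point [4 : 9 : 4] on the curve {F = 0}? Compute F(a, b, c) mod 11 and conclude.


F(4,9,4) ≡ 9 (mod 11); P is NOT on the curve.

Evaluate F(4, 9, 4) term-by-term (mod 11).
  -2*X**2*Y ↦ -2·16·9·1 = -288
  -2*X**2*Z ↦ -2·16·1·4 = -128
  2*X*Y**2 ↦ 2·4·81·1 = 648
  -2*X*Y*Z ↦ -2·4·9·4 = -288
  -X*Z**2 ↦ -1·4·1·16 = -64
  3*Y**3 ↦ 3·1·729·1 = 2187
  -3*Y**2*Z ↦ -3·1·81·4 = -972
  -2*Y*Z**2 ↦ -2·1·9·16 = -288
  3*Z**3 ↦ 3·1·1·64 = 192
Sum: F(4, 9, 4) = (-288) + (-128) + (648) + (-288) + (-64) + (2187) + (-972) + (-288) + (192) = 999.
Reducing mod 11: 999 ≡ 9 (mod 11).
Since F(a, b, c) ≡ 9 ≠ 0 (mod 11), P does NOT lie on the curve.


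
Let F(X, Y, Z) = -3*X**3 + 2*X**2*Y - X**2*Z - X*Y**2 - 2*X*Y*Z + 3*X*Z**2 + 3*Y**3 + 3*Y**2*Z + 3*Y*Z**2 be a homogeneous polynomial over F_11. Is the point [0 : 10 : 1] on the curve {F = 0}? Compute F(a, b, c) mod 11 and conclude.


F(0,10,1) ≡ 8 (mod 11); P is NOT on the curve.

Evaluate F(0, 10, 1) term-by-term (mod 11).
  -3*X**3 ↦ -3·0·1·1 = 0
  2*X**2*Y ↦ 2·0·10·1 = 0
  -X**2*Z ↦ -1·0·1·1 = 0
  -X*Y**2 ↦ -1·0·100·1 = 0
  -2*X*Y*Z ↦ -2·0·10·1 = 0
  3*X*Z**2 ↦ 3·0·1·1 = 0
  3*Y**3 ↦ 3·1·1000·1 = 3000
  3*Y**2*Z ↦ 3·1·100·1 = 300
  3*Y*Z**2 ↦ 3·1·10·1 = 30
Sum: F(0, 10, 1) = (0) + (0) + (0) + (0) + (0) + (0) + (3000) + (300) + (30) = 3330.
Reducing mod 11: 3330 ≡ 8 (mod 11).
Since F(a, b, c) ≡ 8 ≠ 0 (mod 11), P does NOT lie on the curve.


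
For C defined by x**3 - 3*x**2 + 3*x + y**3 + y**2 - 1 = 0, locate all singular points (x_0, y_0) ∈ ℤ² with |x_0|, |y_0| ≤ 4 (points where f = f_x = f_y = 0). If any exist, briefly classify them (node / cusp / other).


Singular points: {(1, 0)}; classification: cusp.

Compute partial derivatives:
  f_x = 3*x**2 - 6*x + 3.
  f_y = 3*y**2 + 2*y.
Scan x_0 ∈ {−4, ..., 4}. For each x_0, f_y(x_0, y) is a polynomial in y; find its integer roots y ∈ {−4, ..., 4}, then test f_x and f at those candidates.
  x = -4: f_y(-4, y) = 3*y**2 + 2*y; vanishes at y ∈ {0}. (-4, 0): f_x = 75 ≠ 0.
  x = -3: f_y(-3, y) = 3*y**2 + 2*y; vanishes at y ∈ {0}. (-3, 0): f_x = 48 ≠ 0.
  x = -2: f_y(-2, y) = 3*y**2 + 2*y; vanishes at y ∈ {0}. (-2, 0): f_x = 27 ≠ 0.
  x = -1: f_y(-1, y) = 3*y**2 + 2*y; vanishes at y ∈ {0}. (-1, 0): f_x = 12 ≠ 0.
  x = 0: f_y(0, y) = 3*y**2 + 2*y; vanishes at y ∈ {0}. (0, 0): f_x = 3 ≠ 0.
  x = 1: f_y(1, y) = 3*y**2 + 2*y; vanishes at y ∈ {0}. (1, 0): f_x = 0, f = 0 — SINGULAR.
  x = 2: f_y(2, y) = 3*y**2 + 2*y; vanishes at y ∈ {0}. (2, 0): f_x = 3 ≠ 0.
  x = 3: f_y(3, y) = 3*y**2 + 2*y; vanishes at y ∈ {0}. (3, 0): f_x = 12 ≠ 0.
  x = 4: f_y(4, y) = 3*y**2 + 2*y; vanishes at y ∈ {0}. (4, 0): f_x = 27 ≠ 0.
Only singular point on the grid: (1, 0).
Classify: substitute x = 1 + u, y = 0 + v and expand: f = u**3 + v**3 + v**2.
No constant or linear terms (consistent with a singular point). Quadratic part: v**2. Cubic part: u**3 + v**3.
The quadratic part v**2 is a perfect square, so there is a single (double) tangent line v = 0, i.e. y = 0. Restricting the cubic part to that line (v = 0) leaves u**3 ≠ 0, so f is not divisible by v and the branch is v² ≈ -u**3 to lowest order — this is a cusp.
Classification: cusp.


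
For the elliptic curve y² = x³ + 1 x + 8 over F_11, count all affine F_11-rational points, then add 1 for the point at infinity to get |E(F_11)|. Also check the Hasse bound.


Affine points = {(3, 4), (3, 7), (8, 0), (9, 3), (9, 8)}; affine count = 5; |E(F_11)| = 6.

Discriminant check: Δ ∝ 4a³ + 27b² = 4·1³ + 27·8² = 4·1 + 27·64 ≡ 5 (mod 11). Nonzero ⇒ E is nonsingular.
For each x ∈ F_11, compute rhs = x³ + 1·x + 8 mod 11, then count y ∈ F_11 with y² ≡ rhs.
  x = 0: rhs = 8, matching y values: none (0 points).
  x = 1: rhs = 10, matching y values: none (0 points).
  x = 2: rhs = 7, matching y values: none (0 points).
  x = 3: rhs = 5, matching y values: 4, 7 (2 points).
  x = 4: rhs = 10, matching y values: none (0 points).
  x = 5: rhs = 6, matching y values: none (0 points).
  x = 6: rhs = 10, matching y values: none (0 points).
  x = 7: rhs = 6, matching y values: none (0 points).
  x = 8: rhs = 0, matching y values: 0 (1 points).
  x = 9: rhs = 9, matching y values: 3, 8 (2 points).
  x = 10: rhs = 6, matching y values: none (0 points).
Total affine count: 5.
Full point count |E(F_11)| = 5 + 1 = 6.
Hasse bound: |6 − (11+1)| = |-6| = 6 ≤ 2√11 ≈ 6.6332 ✓.


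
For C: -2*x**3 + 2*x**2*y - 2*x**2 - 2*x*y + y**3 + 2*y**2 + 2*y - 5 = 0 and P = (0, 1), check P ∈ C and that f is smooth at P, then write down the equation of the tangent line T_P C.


Tangent line at P: -2*x + 9*y - 9 = 0.

Step 1: f(0, 1) = 0, so P lies on C.
Step 2: partial derivatives
  f_x(x, y) = -6*x**2 + 4*x*y - 4*x - 2*y, f_y(x, y) = 2*x**2 - 2*x + 3*y**2 + 4*y + 2.
  f_x(P) = -2, f_y(P) = 9 (gradient nonzero, so P is smooth).
Step 3: tangent line at P: -2·(x − 0) + 9·(y − 1) = 0.
Expanding: -2*x + 9*y - 9 = 0.


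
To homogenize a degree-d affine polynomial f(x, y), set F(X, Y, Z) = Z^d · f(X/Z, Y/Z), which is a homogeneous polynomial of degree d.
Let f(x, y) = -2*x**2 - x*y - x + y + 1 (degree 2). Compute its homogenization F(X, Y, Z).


F(X, Y, Z) = -2*X**2 - X*Y - X*Z + Y*Z + Z**2

deg(f) = 2.
Substitute x = X/Z, y = Y/Z into f, then multiply by Z^2.
  monomial -2·x^2·y^0 ↦ -2·X^2·Y^0·Z^0.
  monomial -1·x^1·y^1 ↦ -1·X^1·Y^1·Z^0.
  monomial -1·x^1·y^0 ↦ -1·X^1·Y^0·Z^1.
  monomial 1·x^0·y^1 ↦ 1·X^0·Y^1·Z^1.
  monomial 1·x^0·y^0 ↦ 1·X^0·Y^0·Z^2.
Collecting: F(X, Y, Z) = -2*X**2 - X*Y - X*Z + Y*Z + Z**2.


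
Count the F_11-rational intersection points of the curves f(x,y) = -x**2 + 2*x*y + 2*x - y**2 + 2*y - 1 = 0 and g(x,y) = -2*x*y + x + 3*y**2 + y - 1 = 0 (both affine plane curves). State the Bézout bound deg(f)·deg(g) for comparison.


Common zeros: {(1, 0), (1, 4)}; count = 2; Bézout bound = 4.

deg(f) = 2, deg(g) = 2, so Bézout bound = 4.
Scan x ∈ F_11. For each x, list the y ∈ F_11 with f(x, y) ≡ 0 and those with g(x, y) ≡ 0 (mod 11); the common zeros in that column are the intersection.
  x = 0: f ≡ 0 at y ∈ {1}; g ≡ 0 at y ∈ ∅; common: ∅.
  x = 1: f ≡ 0 at y ∈ {0, 4}; g ≡ 0 at y ∈ {0, 4}; common: {0, 4}.
  x = 2: f ≡ 0 at y ∈ ∅; g ≡ 0 at y ∈ ∅; common: ∅.
  x = 3: f ≡ 0 at y ∈ {3, 5}; g ≡ 0 at y ∈ {1, 8}; common: ∅.
  x = 4: f ≡ 0 at y ∈ {1, 9}; g ≡ 0 at y ∈ ∅; common: ∅.
  x = 5: f ≡ 0 at y ∈ {3, 9}; g ≡ 0 at y ∈ {7}; common: ∅.
  x = 6: f ≡ 0 at y ∈ ∅; g ≡ 0 at y ∈ ∅; common: ∅.
  x = 7: f ≡ 0 at y ∈ ∅; g ≡ 0 at y ∈ {9, 10}; common: ∅.
  x = 8: f ≡ 0 at y ∈ ∅; g ≡ 0 at y ∈ {2, 3}; common: ∅.
  x = 9: f ≡ 0 at y ∈ {4, 5}; g ≡ 0 at y ∈ ∅; common: ∅.
  x = 10: f ≡ 0 at y ∈ ∅; g ≡ 0 at y ∈ {5}; common: ∅.
Collecting: common zeros = {(1, 0), (1, 4)}, so the count is 2.
Comparison with the Bézout bound: 2 ≤ 4 = deg(f)·deg(g), as expected for curves with no common component (the affine F_11-count falls short of the bound because intersections may lie at infinity, over extension fields, or carry multiplicity).


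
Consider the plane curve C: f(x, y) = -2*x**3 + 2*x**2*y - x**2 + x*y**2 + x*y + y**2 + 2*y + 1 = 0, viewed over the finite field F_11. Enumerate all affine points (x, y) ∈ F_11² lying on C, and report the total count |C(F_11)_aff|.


Affine F_11-points: {(0, 10), (2, 3), (2, 4), (3, 2), (3, 6), (4, 0), (4, 10), (7, 3), (7, 7), (10, 3)}; count = 10.

For each of the 121 pairs (x, y) ∈ F_11², evaluate f(x, y) mod 11. Record the zeros.
  x = 0: [0↦1, 1↦4, 2↦9, 3↦5, 4↦3, 5↦3, 6↦5, 7↦9, 8↦4, 9↦1, 10↦0]  zeros at y ∈ {10}
  x = 1: [0↦9, 1↦5, 2↦5, 3↦9, 4↦6, 5↦7, 6↦1, 7↦10, 8↦1, 9↦7, 10↦6]  zeros at y ∈ ∅
  x = 2: [0↦3, 1↦7, 2↦6, 3↦0, 4↦0, 5↦6, 6↦7, 7↦3, 8↦5, 9↦2, 10↦5]  zeros at y ∈ {3, 4}
  x = 3: [0↦4, 1↦9, 2↦0, 3↦10, 4↦6, 5↦10, 6↦0, 7↦9, 8↦4, 9↦7, 10↦7]  zeros at y ∈ {2, 6}
  x = 4: [0↦0, 1↦10, 2↦8, 3↦5, 4↦1, 5↦7, 6↦1, 7↦5, 8↦8, 9↦10, 10↦0]  zeros at y ∈ {0, 10}
  x = 5: [0↦1, 1↦9, 2↦7, 3↦6, 4↦6, 5↦7, 6↦9, 7↦1, 8↦5, 9↦10, 10↦5]  zeros at y ∈ ∅
  x = 6: [0↦6, 1↦5, 2↦7, 3↦1, 4↦9, 5↦9, 6↦1, 7↦7, 8↦5, 9↦6, 10↦10]  zeros at y ∈ ∅
  x = 7: [0↦3, 1↦8, 2↦7, 3↦0, 4↦9, 5↦1, 6↦9, 7↦0, 8↦7, 9↦8, 10↦3]  zeros at y ∈ {3, 7}
  x = 8: [0↦2, 1↦6, 2↦6, 3↦2, 4↦5, 5↦4, 6↦10, 7↦1, 8↦10, 9↦4, 10↦5]  zeros at y ∈ ∅
  x = 9: [0↦2, 1↦9, 2↦3, 3↦6, 4↦7, 5↦6, 6↦3, 7↦9, 8↦2, 9↦4, 10↦4]  zeros at y ∈ ∅
  x = 10: [0↦2, 1↦5, 2↦8, 3↦0, 4↦3, 5↦6, 6↦9, 7↦1, 8↦4, 9↦7, 10↦10]  zeros at y ∈ {3}
Collecting zeros: affine points = {(0, 10), (2, 3), (2, 4), (3, 2), (3, 6), (4, 0), (4, 10), (7, 3), (7, 7), (10, 3)}.
Total count |C(F_11)_aff| = 10.


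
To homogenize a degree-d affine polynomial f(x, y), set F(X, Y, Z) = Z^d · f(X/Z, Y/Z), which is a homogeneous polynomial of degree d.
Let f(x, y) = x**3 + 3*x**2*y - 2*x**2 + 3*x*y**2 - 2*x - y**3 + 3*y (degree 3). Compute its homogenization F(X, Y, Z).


F(X, Y, Z) = X**3 + 3*X**2*Y - 2*X**2*Z + 3*X*Y**2 - 2*X*Z**2 - Y**3 + 3*Y*Z**2

deg(f) = 3.
Substitute x = X/Z, y = Y/Z into f, then multiply by Z^3.
  monomial 1·x^3·y^0 ↦ 1·X^3·Y^0·Z^0.
  monomial 3·x^2·y^1 ↦ 3·X^2·Y^1·Z^0.
  monomial -2·x^2·y^0 ↦ -2·X^2·Y^0·Z^1.
  monomial 3·x^1·y^2 ↦ 3·X^1·Y^2·Z^0.
  monomial -2·x^1·y^0 ↦ -2·X^1·Y^0·Z^2.
  monomial -1·x^0·y^3 ↦ -1·X^0·Y^3·Z^0.
  monomial 3·x^0·y^1 ↦ 3·X^0·Y^1·Z^2.
Collecting: F(X, Y, Z) = X**3 + 3*X**2*Y - 2*X**2*Z + 3*X*Y**2 - 2*X*Z**2 - Y**3 + 3*Y*Z**2.


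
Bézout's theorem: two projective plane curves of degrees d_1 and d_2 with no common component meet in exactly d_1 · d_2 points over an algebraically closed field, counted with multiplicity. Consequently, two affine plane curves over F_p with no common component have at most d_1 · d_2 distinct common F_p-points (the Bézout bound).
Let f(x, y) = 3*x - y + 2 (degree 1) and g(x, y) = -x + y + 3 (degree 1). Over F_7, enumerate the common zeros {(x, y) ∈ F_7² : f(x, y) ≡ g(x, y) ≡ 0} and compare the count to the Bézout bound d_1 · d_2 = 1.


Common zeros: {(1, 5)}; count = 1; Bézout bound = 1.

deg(f) = 1, deg(g) = 1, so Bézout bound = 1.
Scan x ∈ F_7. For each x, list the y ∈ F_7 with f(x, y) ≡ 0 and those with g(x, y) ≡ 0 (mod 7); the common zeros in that column are the intersection.
  x = 0: f ≡ 0 at y ∈ {2}; g ≡ 0 at y ∈ {4}; common: ∅.
  x = 1: f ≡ 0 at y ∈ {5}; g ≡ 0 at y ∈ {5}; common: {5}.
  x = 2: f ≡ 0 at y ∈ {1}; g ≡ 0 at y ∈ {6}; common: ∅.
  x = 3: f ≡ 0 at y ∈ {4}; g ≡ 0 at y ∈ {0}; common: ∅.
  x = 4: f ≡ 0 at y ∈ {0}; g ≡ 0 at y ∈ {1}; common: ∅.
  x = 5: f ≡ 0 at y ∈ {3}; g ≡ 0 at y ∈ {2}; common: ∅.
  x = 6: f ≡ 0 at y ∈ {6}; g ≡ 0 at y ∈ {3}; common: ∅.
Collecting: common zeros = {(1, 5)}, so the count is 1.
Comparison with the Bézout bound: 1 ≤ 1 = deg(f)·deg(g), as expected for curves with no common component (the bound is attained).


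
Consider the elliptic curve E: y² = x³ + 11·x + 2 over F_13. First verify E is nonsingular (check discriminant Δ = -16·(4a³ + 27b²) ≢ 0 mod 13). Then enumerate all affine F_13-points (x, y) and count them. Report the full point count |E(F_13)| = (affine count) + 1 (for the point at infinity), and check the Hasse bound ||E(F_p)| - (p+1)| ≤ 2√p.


Affine points = {(1, 1), (1, 12), (3, 6), (3, 7), (5, 0), (8, 2), (8, 11), (12, 4), (12, 9)}; affine count = 9; |E(F_13)| = 10.

Discriminant check: Δ ∝ 4a³ + 27b² = 4·11³ + 27·2² = 4·1331 + 27·4 ≡ 11 (mod 13). Nonzero ⇒ E is nonsingular.
For each x ∈ F_13, compute rhs = x³ + 11·x + 2 mod 13, then count y ∈ F_13 with y² ≡ rhs.
  x = 0: rhs = 2, matching y values: none (0 points).
  x = 1: rhs = 1, matching y values: 1, 12 (2 points).
  x = 2: rhs = 6, matching y values: none (0 points).
  x = 3: rhs = 10, matching y values: 6, 7 (2 points).
  x = 4: rhs = 6, matching y values: none (0 points).
  x = 5: rhs = 0, matching y values: 0 (1 points).
  x = 6: rhs = 11, matching y values: none (0 points).
  x = 7: rhs = 6, matching y values: none (0 points).
  x = 8: rhs = 4, matching y values: 2, 11 (2 points).
  x = 9: rhs = 11, matching y values: none (0 points).
  x = 10: rhs = 7, matching y values: none (0 points).
  x = 11: rhs = 11, matching y values: none (0 points).
  x = 12: rhs = 3, matching y values: 4, 9 (2 points).
Total affine count: 9.
Full point count |E(F_13)| = 9 + 1 = 10.
Hasse bound: |10 − (13+1)| = |-4| = 4 ≤ 2√13 ≈ 7.2111 ✓.


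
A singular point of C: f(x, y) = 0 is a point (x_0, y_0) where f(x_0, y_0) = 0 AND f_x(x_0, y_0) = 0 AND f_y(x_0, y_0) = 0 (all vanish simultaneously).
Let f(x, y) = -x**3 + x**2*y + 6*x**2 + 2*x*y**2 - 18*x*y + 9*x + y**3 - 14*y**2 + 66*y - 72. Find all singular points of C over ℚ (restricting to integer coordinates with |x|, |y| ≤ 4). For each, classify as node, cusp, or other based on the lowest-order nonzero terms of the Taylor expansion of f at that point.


Singular points: {(3, 3)}; classification: cusp.

Compute partial derivatives:
  f_x = -3*x**2 + 2*x*y + 12*x + 2*y**2 - 18*y + 9.
  f_y = x**2 + 4*x*y - 18*x + 3*y**2 - 28*y + 66.
Scan x_0 ∈ {−4, ..., 4}. For each x_0, f_y(x_0, y) is a polynomial in y; find its integer roots y ∈ {−4, ..., 4}, then test f_x and f at those candidates.
  x = -4: f_y(-4, y) = 3*y**2 - 44*y + 154; no integer root y with |y| ≤ 4.
  x = -3: f_y(-3, y) = 3*y**2 - 40*y + 129; no integer root y with |y| ≤ 4.
  x = -2: f_y(-2, y) = 3*y**2 - 36*y + 106; no integer root y with |y| ≤ 4.
  x = -1: f_y(-1, y) = 3*y**2 - 32*y + 85; no integer root y with |y| ≤ 4.
  x = 0: f_y(0, y) = 3*y**2 - 28*y + 66; no integer root y with |y| ≤ 4.
  x = 1: f_y(1, y) = 3*y**2 - 24*y + 49; no integer root y with |y| ≤ 4.
  x = 2: f_y(2, y) = 3*y**2 - 20*y + 34; no integer root y with |y| ≤ 4.
  x = 3: f_y(3, y) = 3*y**2 - 16*y + 21; vanishes at y ∈ {3}. (3, 3): f_x = 0, f = 0 — SINGULAR.
  x = 4: f_y(4, y) = 3*y**2 - 12*y + 10; no integer root y with |y| ≤ 4.
Only singular point on the grid: (3, 3).
Classify: substitute x = 3 + u, y = 3 + v and expand: f = -u**3 + u**2*v + 2*u*v**2 + v**3 + v**2.
No constant or linear terms (consistent with a singular point). Quadratic part: v**2. Cubic part: -u**3 + u**2*v + 2*u*v**2 + v**3.
The quadratic part v**2 is a perfect square, so there is a single (double) tangent line v = 0, i.e. y = 3. Restricting the cubic part to that line (v = 0) leaves -u**3 ≠ 0, so f is not divisible by v and the branch is v² ≈ u**3 to lowest order — this is a cusp.
Classification: cusp.


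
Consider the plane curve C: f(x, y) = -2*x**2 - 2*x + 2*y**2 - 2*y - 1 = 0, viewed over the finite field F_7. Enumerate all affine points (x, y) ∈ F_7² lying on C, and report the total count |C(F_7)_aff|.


Affine F_7-points: {(1, 3), (1, 5), (3, 2), (3, 6), (5, 3), (5, 5)}; count = 6.

For each of the 49 pairs (x, y) ∈ F_7², evaluate f(x, y) mod 7. Record the zeros.
  x = 0: [0↦6, 1↦6, 2↦3, 3↦4, 4↦2, 5↦4, 6↦3]  zeros at y ∈ ∅
  x = 1: [0↦2, 1↦2, 2↦6, 3↦0, 4↦5, 5↦0, 6↦6]  zeros at y ∈ {3, 5}
  x = 2: [0↦1, 1↦1, 2↦5, 3↦6, 4↦4, 5↦6, 6↦5]  zeros at y ∈ ∅
  x = 3: [0↦3, 1↦3, 2↦0, 3↦1, 4↦6, 5↦1, 6↦0]  zeros at y ∈ {2, 6}
  x = 4: [0↦1, 1↦1, 2↦5, 3↦6, 4↦4, 5↦6, 6↦5]  zeros at y ∈ ∅
  x = 5: [0↦2, 1↦2, 2↦6, 3↦0, 4↦5, 5↦0, 6↦6]  zeros at y ∈ {3, 5}
  x = 6: [0↦6, 1↦6, 2↦3, 3↦4, 4↦2, 5↦4, 6↦3]  zeros at y ∈ ∅
Collecting zeros: affine points = {(1, 3), (1, 5), (3, 2), (3, 6), (5, 3), (5, 5)}.
Total count |C(F_7)_aff| = 6.
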